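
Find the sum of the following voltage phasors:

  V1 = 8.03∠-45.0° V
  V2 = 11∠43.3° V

Step 1 — Convert each phasor to rectangular form:
  V1 = 8.03·(cos(-45.0°) + j·sin(-45.0°)) = 5.678 - j5.678 V
  V2 = 11·(cos(43.3°) + j·sin(43.3°)) = 8.006 + j7.544 V
Step 2 — Sum components: V_total = 13.68 + j1.866 V.
Step 3 — Convert to polar: |V_total| = 13.81 V, ∠V_total = 7.8°.

V_total = 13.81∠7.8° V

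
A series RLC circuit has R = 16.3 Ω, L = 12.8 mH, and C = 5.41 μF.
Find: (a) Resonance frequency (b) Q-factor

Step 1 — Resonance condition Im(Z)=0 gives ω₀ = 1/√(LC).
Step 2 — ω₀ = 1/√(0.0128·5.41e-06) = 3800 rad/s.
Step 3 — f₀ = ω₀/(2π) = 604.8 Hz.
Step 4 — Series Q: Q = ω₀L/R = 3800·0.0128/16.3 = 2.984.

(a) f₀ = 604.8 Hz  (b) Q = 2.984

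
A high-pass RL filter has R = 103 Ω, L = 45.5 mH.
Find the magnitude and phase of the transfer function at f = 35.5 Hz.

Step 1 — Angular frequency: ω = 2π·35.5 = 223.1 rad/s.
Step 2 — Transfer function: H(jω) = jωL/(R + jωL).
Step 3 — Numerator jωL = j·10.15; denominator R + jωL = 103 + j10.15.
Step 4 — H = 0.009615 + j0.09759.
Step 5 — Magnitude: |H| = 0.09806 (-20.2 dB); phase: φ = 84.4°.

|H| = 0.09806 (-20.2 dB), φ = 84.4°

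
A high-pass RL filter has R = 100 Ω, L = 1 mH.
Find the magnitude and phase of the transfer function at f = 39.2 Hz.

Step 1 — Angular frequency: ω = 2π·39.2 = 246.3 rad/s.
Step 2 — Transfer function: H(jω) = jωL/(R + jωL).
Step 3 — Numerator jωL = j·0.2463; denominator R + jωL = 100 + j0.2463.
Step 4 — H = 6.066e-06 + j0.002463.
Step 5 — Magnitude: |H| = 0.002463 (-52.2 dB); phase: φ = 89.9°.

|H| = 0.002463 (-52.2 dB), φ = 89.9°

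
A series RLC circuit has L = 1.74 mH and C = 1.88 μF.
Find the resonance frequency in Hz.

Step 1 — Resonance condition Im(Z)=0 gives ω₀ = 1/√(LC).
Step 2 — ω₀ = 1/√(0.00174·1.88e-06) = 1.748e+04 rad/s.
Step 3 — f₀ = ω₀/(2π) = 2783 Hz.

f₀ = 2783 Hz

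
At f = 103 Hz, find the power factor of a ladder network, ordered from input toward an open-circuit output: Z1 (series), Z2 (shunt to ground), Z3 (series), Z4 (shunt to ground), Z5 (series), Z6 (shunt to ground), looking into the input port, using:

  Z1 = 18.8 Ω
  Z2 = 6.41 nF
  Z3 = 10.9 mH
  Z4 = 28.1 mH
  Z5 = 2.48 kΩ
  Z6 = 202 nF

Step 1 — Angular frequency: ω = 2π·f = 2π·103 = 647.2 rad/s.
Step 2 — Component impedances:
  Z1: Z = R = 18.8 Ω
  Z2: Z = 1/(jωC) = -j/(ω·C) = 0 - j2.411e+05 Ω
  Z3: Z = jωL = j·647.2·0.0109 = 0 + j7.054 Ω
  Z4: Z = jωL = j·647.2·0.0281 = 0 + j18.19 Ω
  Z5: Z = R = 2480 Ω
  Z6: Z = 1/(jωC) = -j/(ω·C) = 0 - j7649 Ω
Step 3 — Ladder network (open output): work backward from the far end, alternating series and parallel combinations. Z_in = 18.81 + j25.28 Ω = 31.51∠53.3° Ω.
Step 4 — Power factor: PF = cos(φ) = Re(Z)/|Z| = 18.81/31.51 = 0.597.
Step 5 — Type: Im(Z) = 25.28 ⇒ lagging (phase φ = 53.3°).

PF = 0.597 (lagging, φ = 53.3°)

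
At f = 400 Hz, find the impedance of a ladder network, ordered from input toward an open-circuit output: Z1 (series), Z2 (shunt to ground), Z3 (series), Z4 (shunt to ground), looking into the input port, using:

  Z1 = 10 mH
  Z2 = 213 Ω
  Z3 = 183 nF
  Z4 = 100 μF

Step 1 — Angular frequency: ω = 2π·f = 2π·400 = 2513 rad/s.
Step 2 — Component impedances:
  Z1: Z = jωL = j·2513·0.01 = 0 + j25.13 Ω
  Z2: Z = R = 213 Ω
  Z3: Z = 1/(jωC) = -j/(ω·C) = 0 - j2174 Ω
  Z4: Z = 1/(jωC) = -j/(ω·C) = 0 - j3.979 Ω
Step 3 — Ladder network (open output): work backward from the far end, alternating series and parallel combinations. Z_in = 211 + j4.502 Ω = 211∠1.2° Ω.

Z = 211 + j4.502 Ω = 211∠1.2° Ω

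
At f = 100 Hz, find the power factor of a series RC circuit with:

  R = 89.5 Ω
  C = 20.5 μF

Step 1 — Angular frequency: ω = 2π·f = 2π·100 = 628.3 rad/s.
Step 2 — Component impedances:
  R: Z = R = 89.5 Ω
  C: Z = 1/(jωC) = -j/(ω·C) = 0 - j77.64 Ω
Step 3 — Series combination: Z_total = R + C = 89.5 - j77.64 Ω = 118.5∠-40.9° Ω.
Step 4 — Power factor: PF = cos(φ) = Re(Z)/|Z| = 89.5/118.48 = 0.7554.
Step 5 — Type: Im(Z) = -77.64 ⇒ leading (phase φ = -40.9°).

PF = 0.7554 (leading, φ = -40.9°)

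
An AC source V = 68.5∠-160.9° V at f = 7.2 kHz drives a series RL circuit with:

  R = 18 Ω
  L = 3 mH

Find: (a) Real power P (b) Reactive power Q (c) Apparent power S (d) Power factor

Step 1 — Angular frequency: ω = 2π·f = 2π·7200 = 4.524e+04 rad/s.
Step 2 — Component impedances:
  R: Z = R = 18 Ω
  L: Z = jωL = j·4.524e+04·0.003 = 0 + j135.7 Ω
Step 3 — Series combination: Z_total = R + L = 18 + j135.7 Ω = 136.9∠82.4° Ω.
Step 4 — Source phasor: V = 68.5∠-160.9° V = -64.73 - j22.41 V.
Step 5 — Current: I = V / Z = -0.2245 + j0.4472 A = 0.5003∠116.7° A.
Step 6 — Complex power: S = V·I* = 4.506 + j33.98 VA.
Step 7 — Real power: P = Re(S) = 4.506 W.
Step 8 — Reactive power: Q = Im(S) = 33.98 VAR.
Step 9 — Apparent power: |S| = 34.27 VA.
Step 10 — Power factor: PF = P/|S| = 0.1315 (lagging).

(a) P = 4.506 W  (b) Q = 33.98 VAR  (c) S = 34.27 VA  (d) PF = 0.1315 (lagging)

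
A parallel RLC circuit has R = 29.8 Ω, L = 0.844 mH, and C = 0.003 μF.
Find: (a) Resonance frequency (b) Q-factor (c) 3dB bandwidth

Step 1 — Resonance: ω₀ = 1/√(LC) = 1/√(0.000844·3e-09) = 6.284e+05 rad/s.
Step 2 — f₀ = ω₀/(2π) = 1e+05 Hz.
Step 3 — Parallel Q: Q = R/(ω₀L) = 29.8/(6.284e+05·0.000844) = 0.05618.
Step 4 — Bandwidth: Δω = ω₀/Q = 1.119e+07 rad/s; BW = Δω/(2π) = 1.78e+06 Hz.

(a) f₀ = 1e+05 Hz  (b) Q = 0.05618  (c) BW = 1.78e+06 Hz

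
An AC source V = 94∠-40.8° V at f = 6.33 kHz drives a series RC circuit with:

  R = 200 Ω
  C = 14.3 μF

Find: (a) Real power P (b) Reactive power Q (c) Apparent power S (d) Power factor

Step 1 — Angular frequency: ω = 2π·f = 2π·6330 = 3.977e+04 rad/s.
Step 2 — Component impedances:
  R: Z = R = 200 Ω
  C: Z = 1/(jωC) = -j/(ω·C) = 0 - j1.758 Ω
Step 3 — Series combination: Z_total = R + C = 200 - j1.758 Ω = 200∠-0.5° Ω.
Step 4 — Source phasor: V = 94∠-40.8° V = 71.16 - j61.42 V.
Step 5 — Current: I = V / Z = 0.3585 - j0.304 A = 0.47∠-40.3° A.
Step 6 — Complex power: S = V·I* = 44.18 - j0.3884 VA.
Step 7 — Real power: P = Re(S) = 44.18 W.
Step 8 — Reactive power: Q = Im(S) = -0.3884 VAR.
Step 9 — Apparent power: |S| = 44.18 VA.
Step 10 — Power factor: PF = P/|S| = 1 (leading).

(a) P = 44.18 W  (b) Q = -0.3884 VAR  (c) S = 44.18 VA  (d) PF = 1 (leading)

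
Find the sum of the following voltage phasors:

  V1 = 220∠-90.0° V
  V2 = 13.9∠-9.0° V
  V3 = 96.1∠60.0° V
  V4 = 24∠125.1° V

Step 1 — Convert each phasor to rectangular form:
  V1 = 220·(cos(-90.0°) + j·sin(-90.0°)) = 0 - j220 V
  V2 = 13.9·(cos(-9.0°) + j·sin(-9.0°)) = 13.73 - j2.174 V
  V3 = 96.1·(cos(60.0°) + j·sin(60.0°)) = 48.05 + j83.23 V
  V4 = 24·(cos(125.1°) + j·sin(125.1°)) = -13.8 + j19.64 V
Step 2 — Sum components: V_total = 47.98 - j119.3 V.
Step 3 — Convert to polar: |V_total| = 128.6 V, ∠V_total = -68.1°.

V_total = 128.6∠-68.1° V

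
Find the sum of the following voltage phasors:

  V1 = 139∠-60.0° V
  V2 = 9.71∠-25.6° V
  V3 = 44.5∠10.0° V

Step 1 — Convert each phasor to rectangular form:
  V1 = 139·(cos(-60.0°) + j·sin(-60.0°)) = 69.5 - j120.4 V
  V2 = 9.71·(cos(-25.6°) + j·sin(-25.6°)) = 8.757 - j4.196 V
  V3 = 44.5·(cos(10.0°) + j·sin(10.0°)) = 43.82 + j7.727 V
Step 2 — Sum components: V_total = 122.1 - j116.8 V.
Step 3 — Convert to polar: |V_total| = 169 V, ∠V_total = -43.7°.

V_total = 169∠-43.7° V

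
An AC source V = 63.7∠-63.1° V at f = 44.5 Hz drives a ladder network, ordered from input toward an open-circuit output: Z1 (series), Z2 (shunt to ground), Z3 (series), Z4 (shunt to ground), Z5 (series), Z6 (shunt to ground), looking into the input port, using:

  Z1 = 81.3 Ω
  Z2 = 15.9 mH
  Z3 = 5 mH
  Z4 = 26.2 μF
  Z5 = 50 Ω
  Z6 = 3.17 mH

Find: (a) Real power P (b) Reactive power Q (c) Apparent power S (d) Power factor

Step 1 — Angular frequency: ω = 2π·f = 2π·44.5 = 279.6 rad/s.
Step 2 — Component impedances:
  Z1: Z = R = 81.3 Ω
  Z2: Z = jωL = j·279.6·0.0159 = 0 + j4.446 Ω
  Z3: Z = jωL = j·279.6·0.005 = 0 + j1.398 Ω
  Z4: Z = 1/(jωC) = -j/(ω·C) = 0 - j136.5 Ω
  Z5: Z = R = 50 Ω
  Z6: Z = jωL = j·279.6·0.00317 = 0 + j0.8863 Ω
Step 3 — Ladder network (open output): work backward from the far end, alternating series and parallel combinations. Z_in = 81.72 + j4.538 Ω = 81.85∠3.2° Ω.
Step 4 — Source phasor: V = 63.7∠-63.1° V = 28.82 - j56.81 V.
Step 5 — Current: I = V / Z = 0.3131 - j0.7125 A = 0.7783∠-66.3° A.
Step 6 — Complex power: S = V·I* = 49.5 + j2.748 VA.
Step 7 — Real power: P = Re(S) = 49.5 W.
Step 8 — Reactive power: Q = Im(S) = 2.748 VAR.
Step 9 — Apparent power: |S| = 49.58 VA.
Step 10 — Power factor: PF = P/|S| = 0.9985 (lagging).

(a) P = 49.5 W  (b) Q = 2.748 VAR  (c) S = 49.58 VA  (d) PF = 0.9985 (lagging)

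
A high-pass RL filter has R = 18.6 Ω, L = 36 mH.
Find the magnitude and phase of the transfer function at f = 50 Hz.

Step 1 — Angular frequency: ω = 2π·50 = 314.2 rad/s.
Step 2 — Transfer function: H(jω) = jωL/(R + jωL).
Step 3 — Numerator jωL = j·11.31; denominator R + jωL = 18.6 + j11.31.
Step 4 — H = 0.2699 + j0.4439.
Step 5 — Magnitude: |H| = 0.5195 (-5.7 dB); phase: φ = 58.7°.

|H| = 0.5195 (-5.7 dB), φ = 58.7°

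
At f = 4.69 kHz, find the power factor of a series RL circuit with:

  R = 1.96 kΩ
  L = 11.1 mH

Step 1 — Angular frequency: ω = 2π·f = 2π·4690 = 2.947e+04 rad/s.
Step 2 — Component impedances:
  R: Z = R = 1960 Ω
  L: Z = jωL = j·2.947e+04·0.0111 = 0 + j327.1 Ω
Step 3 — Series combination: Z_total = R + L = 1960 + j327.1 Ω = 1987∠9.5° Ω.
Step 4 — Power factor: PF = cos(φ) = Re(Z)/|Z| = 1960/1987 = 0.9864.
Step 5 — Type: Im(Z) = 327.1 ⇒ lagging (phase φ = 9.5°).

PF = 0.9864 (lagging, φ = 9.5°)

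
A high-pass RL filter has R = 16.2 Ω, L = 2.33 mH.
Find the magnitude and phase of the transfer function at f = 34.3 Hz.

Step 1 — Angular frequency: ω = 2π·34.3 = 215.5 rad/s.
Step 2 — Transfer function: H(jω) = jωL/(R + jωL).
Step 3 — Numerator jωL = j·0.5021; denominator R + jωL = 16.2 + j0.5021.
Step 4 — H = 0.0009599 + j0.03097.
Step 5 — Magnitude: |H| = 0.03098 (-30.2 dB); phase: φ = 88.2°.

|H| = 0.03098 (-30.2 dB), φ = 88.2°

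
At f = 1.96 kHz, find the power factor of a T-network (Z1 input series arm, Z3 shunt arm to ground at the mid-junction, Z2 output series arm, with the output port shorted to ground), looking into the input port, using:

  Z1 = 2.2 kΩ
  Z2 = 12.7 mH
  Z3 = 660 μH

Step 1 — Angular frequency: ω = 2π·f = 2π·1960 = 1.232e+04 rad/s.
Step 2 — Component impedances:
  Z1: Z = R = 2200 Ω
  Z2: Z = jωL = j·1.232e+04·0.0127 = 0 + j156.4 Ω
  Z3: Z = jωL = j·1.232e+04·0.00066 = 0 + j8.128 Ω
Step 3 — With the output port shorted to ground, the output series arm Z2 runs from the junction to ground; the shunt arm Z3 also runs from the junction to ground. They appear in parallel: Z3 || Z2 = 0 + j7.726 Ω.
Step 4 — Series with input arm Z1: Z_in = Z1 + (Z3 || Z2) = 2200 + j7.726 Ω = 2200∠0.2° Ω.
Step 5 — Power factor: PF = cos(φ) = Re(Z)/|Z| = 2200/2200 = 1.
Step 6 — Type: Im(Z) = 7.726 ⇒ lagging (phase φ = 0.2°).

PF = 1 (lagging, φ = 0.2°)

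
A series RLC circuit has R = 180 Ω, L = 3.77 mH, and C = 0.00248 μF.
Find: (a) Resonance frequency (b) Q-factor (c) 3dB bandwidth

Step 1 — Resonance: ω₀ = 1/√(LC) = 1/√(0.00377·2.48e-09) = 3.27e+05 rad/s.
Step 2 — f₀ = ω₀/(2π) = 5.205e+04 Hz.
Step 3 — Series Q: Q = ω₀L/R = 3.27e+05·0.00377/180 = 6.85.
Step 4 — Bandwidth: Δω = ω₀/Q = 4.775e+04 rad/s; BW = Δω/(2π) = 7599 Hz.

(a) f₀ = 5.205e+04 Hz  (b) Q = 6.85  (c) BW = 7599 Hz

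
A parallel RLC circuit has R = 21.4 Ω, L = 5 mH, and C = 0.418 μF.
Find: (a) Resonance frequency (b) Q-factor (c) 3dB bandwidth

Step 1 — Resonance: ω₀ = 1/√(LC) = 1/√(0.005·4.18e-07) = 2.187e+04 rad/s.
Step 2 — f₀ = ω₀/(2π) = 3481 Hz.
Step 3 — Parallel Q: Q = R/(ω₀L) = 21.4/(2.187e+04·0.005) = 0.1957.
Step 4 — Bandwidth: Δω = ω₀/Q = 1.118e+05 rad/s; BW = Δω/(2π) = 1.779e+04 Hz.

(a) f₀ = 3481 Hz  (b) Q = 0.1957  (c) BW = 1.779e+04 Hz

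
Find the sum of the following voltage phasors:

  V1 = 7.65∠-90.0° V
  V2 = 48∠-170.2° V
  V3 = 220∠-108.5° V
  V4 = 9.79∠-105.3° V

Step 1 — Convert each phasor to rectangular form:
  V1 = 7.65·(cos(-90.0°) + j·sin(-90.0°)) = 0 - j7.65 V
  V2 = 48·(cos(-170.2°) + j·sin(-170.2°)) = -47.3 - j8.17 V
  V3 = 220·(cos(-108.5°) + j·sin(-108.5°)) = -69.81 - j208.6 V
  V4 = 9.79·(cos(-105.3°) + j·sin(-105.3°)) = -2.583 - j9.443 V
Step 2 — Sum components: V_total = -119.7 - j233.9 V.
Step 3 — Convert to polar: |V_total| = 262.7 V, ∠V_total = -117.1°.

V_total = 262.7∠-117.1° V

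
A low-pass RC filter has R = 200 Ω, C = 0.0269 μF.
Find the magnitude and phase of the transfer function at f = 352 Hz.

Step 1 — Angular frequency: ω = 2π·352 = 2212 rad/s.
Step 2 — Transfer function: H(jω) = 1/(1 + jωRC).
Step 3 — Denominator: 1 + jωRC = 1 + j·2212·200·2.69e-08 = 1 + j0.0119.
Step 4 — H = 0.9999 - j0.0119.
Step 5 — Magnitude: |H| = 0.9999 (-0.0 dB); phase: φ = -0.7°.

|H| = 0.9999 (-0.0 dB), φ = -0.7°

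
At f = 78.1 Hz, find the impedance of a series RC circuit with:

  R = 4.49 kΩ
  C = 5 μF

Step 1 — Angular frequency: ω = 2π·f = 2π·78.1 = 490.7 rad/s.
Step 2 — Component impedances:
  R: Z = R = 4490 Ω
  C: Z = 1/(jωC) = -j/(ω·C) = 0 - j407.6 Ω
Step 3 — Series combination: Z_total = R + C = 4490 - j407.6 Ω = 4508∠-5.2° Ω.

Z = 4490 - j407.6 Ω = 4508∠-5.2° Ω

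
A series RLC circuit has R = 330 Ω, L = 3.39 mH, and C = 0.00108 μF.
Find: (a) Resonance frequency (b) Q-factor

Step 1 — Resonance condition Im(Z)=0 gives ω₀ = 1/√(LC).
Step 2 — ω₀ = 1/√(0.00339·1.08e-09) = 5.226e+05 rad/s.
Step 3 — f₀ = ω₀/(2π) = 8.318e+04 Hz.
Step 4 — Series Q: Q = ω₀L/R = 5.226e+05·0.00339/330 = 5.369.

(a) f₀ = 8.318e+04 Hz  (b) Q = 5.369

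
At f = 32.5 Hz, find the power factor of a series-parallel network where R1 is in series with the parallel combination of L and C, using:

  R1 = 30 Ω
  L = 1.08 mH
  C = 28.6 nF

Step 1 — Angular frequency: ω = 2π·f = 2π·32.5 = 204.2 rad/s.
Step 2 — Component impedances:
  R1: Z = R = 30 Ω
  L: Z = jωL = j·204.2·0.00108 = 0 + j0.2205 Ω
  C: Z = 1/(jωC) = -j/(ω·C) = 0 - j1.712e+05 Ω
Step 3 — Parallel branch: L || C = 1/(1/L + 1/C) = 0 + j0.2205 Ω.
Step 4 — Series with R1: Z_total = R1 + (L || C) = 30 + j0.2205 Ω = 30∠0.4° Ω.
Step 5 — Power factor: PF = cos(φ) = Re(Z)/|Z| = 30/30 = 1.
Step 6 — Type: Im(Z) = 0.2205 ⇒ lagging (phase φ = 0.4°).

PF = 1 (lagging, φ = 0.4°)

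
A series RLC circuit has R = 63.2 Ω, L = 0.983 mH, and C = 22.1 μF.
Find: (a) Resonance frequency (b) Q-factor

Step 1 — Resonance condition Im(Z)=0 gives ω₀ = 1/√(LC).
Step 2 — ω₀ = 1/√(0.000983·2.21e-05) = 6785 rad/s.
Step 3 — f₀ = ω₀/(2π) = 1080 Hz.
Step 4 — Series Q: Q = ω₀L/R = 6785·0.000983/63.2 = 0.1055.

(a) f₀ = 1080 Hz  (b) Q = 0.1055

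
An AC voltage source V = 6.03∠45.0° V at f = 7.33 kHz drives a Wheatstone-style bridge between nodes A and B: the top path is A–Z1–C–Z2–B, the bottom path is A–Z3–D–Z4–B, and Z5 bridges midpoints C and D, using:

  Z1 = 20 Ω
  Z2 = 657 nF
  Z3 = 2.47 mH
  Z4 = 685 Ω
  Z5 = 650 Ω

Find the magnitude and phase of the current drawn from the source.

Step 1 — Angular frequency: ω = 2π·f = 2π·7330 = 4.606e+04 rad/s.
Step 2 — Component impedances:
  Z1: Z = R = 20 Ω
  Z2: Z = 1/(jωC) = -j/(ω·C) = 0 - j33.05 Ω
  Z3: Z = jωL = j·4.606e+04·0.00247 = 0 + j113.8 Ω
  Z4: Z = R = 685 Ω
  Z5: Z = R = 650 Ω
Step 3 — Bridge requires nodal analysis (the Z5 bridge couples midpoints C and D, so the two paths cannot be reduced to a simple series/parallel combination). Setting node B to ground and injecting 1 A at node A, the 3-node admittance system at A, C, D solves to V_A = Z_AB = 20.92 - j31.2 Ω = 37.57∠-56.2° Ω.
Step 4 — Source phasor: V = 6.03∠45.0° V = 4.264 + j4.264 V.
Step 5 — Ohm's law: I = V / Z_total = (4.264 + j4.264) / (20.92 - j31.2) = -0.03107 + j0.1575 A.
Step 6 — Convert to polar: |I| = 0.1605 A, ∠I = 101.2°.

I = 0.1605∠101.2° A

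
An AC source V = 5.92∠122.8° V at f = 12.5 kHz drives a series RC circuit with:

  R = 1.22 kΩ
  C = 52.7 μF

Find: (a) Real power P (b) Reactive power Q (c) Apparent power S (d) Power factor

Step 1 — Angular frequency: ω = 2π·f = 2π·1.25e+04 = 7.854e+04 rad/s.
Step 2 — Component impedances:
  R: Z = R = 1220 Ω
  C: Z = 1/(jωC) = -j/(ω·C) = 0 - j0.2416 Ω
Step 3 — Series combination: Z_total = R + C = 1220 - j0.2416 Ω = 1220∠-0.0° Ω.
Step 4 — Source phasor: V = 5.92∠122.8° V = -3.207 + j4.976 V.
Step 5 — Current: I = V / Z = -0.002629 + j0.004078 A = 0.004852∠122.8° A.
Step 6 — Complex power: S = V·I* = 0.02873 - j5.689e-06 VA.
Step 7 — Real power: P = Re(S) = 0.02873 W.
Step 8 — Reactive power: Q = Im(S) = -5.689e-06 VAR.
Step 9 — Apparent power: |S| = 0.02873 VA.
Step 10 — Power factor: PF = P/|S| = 1 (leading).

(a) P = 0.02873 W  (b) Q = -5.689e-06 VAR  (c) S = 0.02873 VA  (d) PF = 1 (leading)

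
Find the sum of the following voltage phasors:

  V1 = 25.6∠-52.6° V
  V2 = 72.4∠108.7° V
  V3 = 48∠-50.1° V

Step 1 — Convert each phasor to rectangular form:
  V1 = 25.6·(cos(-52.6°) + j·sin(-52.6°)) = 15.55 - j20.34 V
  V2 = 72.4·(cos(108.7°) + j·sin(108.7°)) = -23.21 + j68.58 V
  V3 = 48·(cos(-50.1°) + j·sin(-50.1°)) = 30.79 - j36.82 V
Step 2 — Sum components: V_total = 23.13 + j11.42 V.
Step 3 — Convert to polar: |V_total| = 25.79 V, ∠V_total = 26.3°.

V_total = 25.79∠26.3° V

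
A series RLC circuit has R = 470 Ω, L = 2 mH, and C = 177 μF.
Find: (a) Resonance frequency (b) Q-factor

Step 1 — Resonance condition Im(Z)=0 gives ω₀ = 1/√(LC).
Step 2 — ω₀ = 1/√(0.002·0.000177) = 1681 rad/s.
Step 3 — f₀ = ω₀/(2π) = 267.5 Hz.
Step 4 — Series Q: Q = ω₀L/R = 1681·0.002/470 = 0.007152.

(a) f₀ = 267.5 Hz  (b) Q = 0.007152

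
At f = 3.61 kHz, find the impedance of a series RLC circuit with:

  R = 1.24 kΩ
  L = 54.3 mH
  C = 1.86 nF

Step 1 — Angular frequency: ω = 2π·f = 2π·3610 = 2.268e+04 rad/s.
Step 2 — Component impedances:
  R: Z = R = 1240 Ω
  L: Z = jωL = j·2.268e+04·0.0543 = 0 + j1232 Ω
  C: Z = 1/(jωC) = -j/(ω·C) = 0 - j2.37e+04 Ω
Step 3 — Series combination: Z_total = R + L + C = 1240 - j2.247e+04 Ω = 2.251e+04∠-86.8° Ω.

Z = 1240 - j2.247e+04 Ω = 2.251e+04∠-86.8° Ω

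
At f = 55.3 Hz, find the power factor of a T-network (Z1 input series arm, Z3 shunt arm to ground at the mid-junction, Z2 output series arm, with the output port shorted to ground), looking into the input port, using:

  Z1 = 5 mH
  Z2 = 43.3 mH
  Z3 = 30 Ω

Step 1 — Angular frequency: ω = 2π·f = 2π·55.3 = 347.5 rad/s.
Step 2 — Component impedances:
  Z1: Z = jωL = j·347.5·0.005 = 0 + j1.737 Ω
  Z2: Z = jωL = j·347.5·0.0433 = 0 + j15.05 Ω
  Z3: Z = R = 30 Ω
Step 3 — With the output port shorted to ground, the output series arm Z2 runs from the junction to ground; the shunt arm Z3 also runs from the junction to ground. They appear in parallel: Z3 || Z2 = 6.029 + j12.02 Ω.
Step 4 — Series with input arm Z1: Z_in = Z1 + (Z3 || Z2) = 6.029 + j13.76 Ω = 15.02∠66.3° Ω.
Step 5 — Power factor: PF = cos(φ) = Re(Z)/|Z| = 6.0288/15.022 = 0.4013.
Step 6 — Type: Im(Z) = 13.76 ⇒ lagging (phase φ = 66.3°).

PF = 0.4013 (lagging, φ = 66.3°)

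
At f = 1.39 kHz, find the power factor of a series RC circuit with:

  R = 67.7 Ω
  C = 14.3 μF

Step 1 — Angular frequency: ω = 2π·f = 2π·1390 = 8734 rad/s.
Step 2 — Component impedances:
  R: Z = R = 67.7 Ω
  C: Z = 1/(jωC) = -j/(ω·C) = 0 - j8.007 Ω
Step 3 — Series combination: Z_total = R + C = 67.7 - j8.007 Ω = 68.17∠-6.7° Ω.
Step 4 — Power factor: PF = cos(φ) = Re(Z)/|Z| = 67.7/68.17 = 0.9931.
Step 5 — Type: Im(Z) = -8.007 ⇒ leading (phase φ = -6.7°).

PF = 0.9931 (leading, φ = -6.7°)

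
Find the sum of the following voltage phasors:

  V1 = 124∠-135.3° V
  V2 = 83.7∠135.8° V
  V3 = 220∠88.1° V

Step 1 — Convert each phasor to rectangular form:
  V1 = 124·(cos(-135.3°) + j·sin(-135.3°)) = -88.14 - j87.22 V
  V2 = 83.7·(cos(135.8°) + j·sin(135.8°)) = -60.01 + j58.35 V
  V3 = 220·(cos(88.1°) + j·sin(88.1°)) = 7.294 + j219.9 V
Step 2 — Sum components: V_total = -140.9 + j191 V.
Step 3 — Convert to polar: |V_total| = 237.3 V, ∠V_total = 126.4°.

V_total = 237.3∠126.4° V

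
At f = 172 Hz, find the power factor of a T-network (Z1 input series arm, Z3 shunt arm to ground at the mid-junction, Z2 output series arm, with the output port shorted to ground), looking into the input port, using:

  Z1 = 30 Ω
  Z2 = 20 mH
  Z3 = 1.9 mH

Step 1 — Angular frequency: ω = 2π·f = 2π·172 = 1081 rad/s.
Step 2 — Component impedances:
  Z1: Z = R = 30 Ω
  Z2: Z = jωL = j·1081·0.02 = 0 + j21.61 Ω
  Z3: Z = jωL = j·1081·0.0019 = 0 + j2.053 Ω
Step 3 — With the output port shorted to ground, the output series arm Z2 runs from the junction to ground; the shunt arm Z3 also runs from the junction to ground. They appear in parallel: Z3 || Z2 = 0 + j1.875 Ω.
Step 4 — Series with input arm Z1: Z_in = Z1 + (Z3 || Z2) = 30 + j1.875 Ω = 30.06∠3.6° Ω.
Step 5 — Power factor: PF = cos(φ) = Re(Z)/|Z| = 30/30.0585 = 0.9981.
Step 6 — Type: Im(Z) = 1.875 ⇒ lagging (phase φ = 3.6°).

PF = 0.9981 (lagging, φ = 3.6°)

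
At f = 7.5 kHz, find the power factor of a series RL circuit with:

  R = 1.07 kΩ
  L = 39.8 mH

Step 1 — Angular frequency: ω = 2π·f = 2π·7500 = 4.712e+04 rad/s.
Step 2 — Component impedances:
  R: Z = R = 1070 Ω
  L: Z = jωL = j·4.712e+04·0.0398 = 0 + j1876 Ω
Step 3 — Series combination: Z_total = R + L = 1070 + j1876 Ω = 2159∠60.3° Ω.
Step 4 — Power factor: PF = cos(φ) = Re(Z)/|Z| = 1070/2159.3 = 0.4955.
Step 5 — Type: Im(Z) = 1876 ⇒ lagging (phase φ = 60.3°).

PF = 0.4955 (lagging, φ = 60.3°)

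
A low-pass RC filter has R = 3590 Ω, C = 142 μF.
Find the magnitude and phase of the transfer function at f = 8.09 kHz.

Step 1 — Angular frequency: ω = 2π·8090 = 5.083e+04 rad/s.
Step 2 — Transfer function: H(jω) = 1/(1 + jωRC).
Step 3 — Denominator: 1 + jωRC = 1 + j·5.083e+04·3590·0.000142 = 1 + j2.591e+04.
Step 4 — H = 1.489e-09 - j3.859e-05.
Step 5 — Magnitude: |H| = 3.859e-05 (-88.3 dB); phase: φ = -90.0°.

|H| = 3.859e-05 (-88.3 dB), φ = -90.0°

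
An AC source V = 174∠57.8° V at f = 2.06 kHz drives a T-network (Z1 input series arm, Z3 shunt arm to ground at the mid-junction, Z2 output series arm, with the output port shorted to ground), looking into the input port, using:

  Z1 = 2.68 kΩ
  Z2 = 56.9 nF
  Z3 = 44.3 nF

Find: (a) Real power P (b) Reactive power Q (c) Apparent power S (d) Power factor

Step 1 — Angular frequency: ω = 2π·f = 2π·2060 = 1.294e+04 rad/s.
Step 2 — Component impedances:
  Z1: Z = R = 2680 Ω
  Z2: Z = 1/(jωC) = -j/(ω·C) = 0 - j1358 Ω
  Z3: Z = 1/(jωC) = -j/(ω·C) = 0 - j1744 Ω
Step 3 — With the output port shorted to ground, the output series arm Z2 runs from the junction to ground; the shunt arm Z3 also runs from the junction to ground. They appear in parallel: Z3 || Z2 = 0 - j763.4 Ω.
Step 4 — Series with input arm Z1: Z_in = Z1 + (Z3 || Z2) = 2680 - j763.4 Ω = 2787∠-15.9° Ω.
Step 5 — Source phasor: V = 174∠57.8° V = 92.72 + j147.2 V.
Step 6 — Current: I = V / Z = 0.01752 + j0.05993 A = 0.06244∠73.7° A.
Step 7 — Complex power: S = V·I* = 10.45 - j2.977 VA.
Step 8 — Real power: P = Re(S) = 10.45 W.
Step 9 — Reactive power: Q = Im(S) = -2.977 VAR.
Step 10 — Apparent power: |S| = 10.86 VA.
Step 11 — Power factor: PF = P/|S| = 0.9617 (leading).

(a) P = 10.45 W  (b) Q = -2.977 VAR  (c) S = 10.86 VA  (d) PF = 0.9617 (leading)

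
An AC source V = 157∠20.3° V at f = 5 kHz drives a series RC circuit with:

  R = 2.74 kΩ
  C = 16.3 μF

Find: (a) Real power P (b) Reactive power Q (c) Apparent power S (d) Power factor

Step 1 — Angular frequency: ω = 2π·f = 2π·5000 = 3.142e+04 rad/s.
Step 2 — Component impedances:
  R: Z = R = 2740 Ω
  C: Z = 1/(jωC) = -j/(ω·C) = 0 - j1.953 Ω
Step 3 — Series combination: Z_total = R + C = 2740 - j1.953 Ω = 2740∠-0.0° Ω.
Step 4 — Source phasor: V = 157∠20.3° V = 147.2 + j54.47 V.
Step 5 — Current: I = V / Z = 0.05373 + j0.01992 A = 0.0573∠20.3° A.
Step 6 — Complex power: S = V·I* = 8.996 - j0.006412 VA.
Step 7 — Real power: P = Re(S) = 8.996 W.
Step 8 — Reactive power: Q = Im(S) = -0.006412 VAR.
Step 9 — Apparent power: |S| = 8.996 VA.
Step 10 — Power factor: PF = P/|S| = 1 (leading).

(a) P = 8.996 W  (b) Q = -0.006412 VAR  (c) S = 8.996 VA  (d) PF = 1 (leading)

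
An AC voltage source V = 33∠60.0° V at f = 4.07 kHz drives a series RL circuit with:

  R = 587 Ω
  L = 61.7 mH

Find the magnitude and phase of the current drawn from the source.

Step 1 — Angular frequency: ω = 2π·f = 2π·4070 = 2.557e+04 rad/s.
Step 2 — Component impedances:
  R: Z = R = 587 Ω
  L: Z = jωL = j·2.557e+04·0.0617 = 0 + j1578 Ω
Step 3 — Series combination: Z_total = R + L = 587 + j1578 Ω = 1683∠69.6° Ω.
Step 4 — Source phasor: V = 33∠60.0° V = 16.5 + j28.58 V.
Step 5 — Ohm's law: I = V / Z_total = (16.5 + j28.58) / (587 + j1578) = 0.01933 - j0.003267 A.
Step 6 — Convert to polar: |I| = 0.0196 A, ∠I = -9.6°.

I = 0.0196∠-9.6° A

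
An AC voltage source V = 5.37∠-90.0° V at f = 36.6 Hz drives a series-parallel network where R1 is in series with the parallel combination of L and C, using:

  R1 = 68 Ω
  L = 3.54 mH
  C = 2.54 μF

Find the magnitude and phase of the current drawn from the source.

Step 1 — Angular frequency: ω = 2π·f = 2π·36.6 = 230 rad/s.
Step 2 — Component impedances:
  R1: Z = R = 68 Ω
  L: Z = jωL = j·230·0.00354 = 0 + j0.8141 Ω
  C: Z = 1/(jωC) = -j/(ω·C) = 0 - j1712 Ω
Step 3 — Parallel branch: L || C = 1/(1/L + 1/C) = 0 + j0.8145 Ω.
Step 4 — Series with R1: Z_total = R1 + (L || C) = 68 + j0.8145 Ω = 68∠0.7° Ω.
Step 5 — Source phasor: V = 5.37∠-90.0° V = 0 - j5.37 V.
Step 6 — Ohm's law: I = V / Z_total = (0 - j5.37) / (68 + j0.8145) = -0.0009457 - j0.07896 A.
Step 7 — Convert to polar: |I| = 0.07896 A, ∠I = -90.7°.

I = 0.07896∠-90.7° A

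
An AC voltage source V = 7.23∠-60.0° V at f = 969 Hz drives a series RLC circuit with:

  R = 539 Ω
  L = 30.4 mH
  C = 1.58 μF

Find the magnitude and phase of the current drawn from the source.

Step 1 — Angular frequency: ω = 2π·f = 2π·969 = 6088 rad/s.
Step 2 — Component impedances:
  R: Z = R = 539 Ω
  L: Z = jωL = j·6088·0.0304 = 0 + j185.1 Ω
  C: Z = 1/(jωC) = -j/(ω·C) = 0 - j104 Ω
Step 3 — Series combination: Z_total = R + L + C = 539 + j81.13 Ω = 545.1∠8.6° Ω.
Step 4 — Source phasor: V = 7.23∠-60.0° V = 3.615 - j6.261 V.
Step 5 — Ohm's law: I = V / Z_total = (3.615 - j6.261) / (539 + j81.13) = 0.004848 - j0.01235 A.
Step 6 — Convert to polar: |I| = 0.01326 A, ∠I = -68.6°.

I = 0.01326∠-68.6° A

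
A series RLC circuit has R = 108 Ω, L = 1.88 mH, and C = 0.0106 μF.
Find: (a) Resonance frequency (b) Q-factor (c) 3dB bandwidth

Step 1 — Resonance condition Im(Z)=0 gives ω₀ = 1/√(LC).
Step 2 — ω₀ = 1/√(0.00188·1.06e-08) = 2.24e+05 rad/s.
Step 3 — f₀ = ω₀/(2π) = 3.565e+04 Hz.
Step 4 — Series Q: Q = ω₀L/R = 2.24e+05·0.00188/108 = 3.899.
Step 5 — 3dB bandwidth: Δω = ω₀/Q = 5.745e+04 rad/s; BW = Δω/(2π) = 9143 Hz.

(a) f₀ = 3.565e+04 Hz  (b) Q = 3.899  (c) BW = 9143 Hz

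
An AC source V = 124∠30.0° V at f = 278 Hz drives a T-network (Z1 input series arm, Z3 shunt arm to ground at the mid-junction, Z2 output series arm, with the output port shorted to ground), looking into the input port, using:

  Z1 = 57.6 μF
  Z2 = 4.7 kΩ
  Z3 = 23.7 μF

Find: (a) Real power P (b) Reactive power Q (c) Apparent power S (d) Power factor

Step 1 — Angular frequency: ω = 2π·f = 2π·278 = 1747 rad/s.
Step 2 — Component impedances:
  Z1: Z = 1/(jωC) = -j/(ω·C) = 0 - j9.939 Ω
  Z2: Z = R = 4700 Ω
  Z3: Z = 1/(jωC) = -j/(ω·C) = 0 - j24.16 Ω
Step 3 — With the output port shorted to ground, the output series arm Z2 runs from the junction to ground; the shunt arm Z3 also runs from the junction to ground. They appear in parallel: Z3 || Z2 = 0.1241 - j24.16 Ω.
Step 4 — Series with input arm Z1: Z_in = Z1 + (Z3 || Z2) = 0.1241 - j34.09 Ω = 34.09∠-89.8° Ω.
Step 5 — Source phasor: V = 124∠30.0° V = 107.4 + j62 V.
Step 6 — Current: I = V / Z = -1.807 + j3.156 A = 3.637∠119.8° A.
Step 7 — Complex power: S = V·I* = 1.642 - j451 VA.
Step 8 — Real power: P = Re(S) = 1.642 W.
Step 9 — Reactive power: Q = Im(S) = -451 VAR.
Step 10 — Apparent power: |S| = 451 VA.
Step 11 — Power factor: PF = P/|S| = 0.003641 (leading).

(a) P = 1.642 W  (b) Q = -451 VAR  (c) S = 451 VA  (d) PF = 0.003641 (leading)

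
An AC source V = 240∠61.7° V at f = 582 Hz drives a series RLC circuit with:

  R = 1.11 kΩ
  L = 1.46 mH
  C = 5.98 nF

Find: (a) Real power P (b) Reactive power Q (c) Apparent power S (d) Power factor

Step 1 — Angular frequency: ω = 2π·f = 2π·582 = 3657 rad/s.
Step 2 — Component impedances:
  R: Z = R = 1110 Ω
  L: Z = jωL = j·3657·0.00146 = 0 + j5.339 Ω
  C: Z = 1/(jωC) = -j/(ω·C) = 0 - j4.573e+04 Ω
Step 3 — Series combination: Z_total = R + L + C = 1110 - j4.572e+04 Ω = 4.574e+04∠-88.6° Ω.
Step 4 — Source phasor: V = 240∠61.7° V = 113.8 + j211.3 V.
Step 5 — Current: I = V / Z = -0.004558 + j0.002599 A = 0.005247∠150.3° A.
Step 6 — Complex power: S = V·I* = 0.03056 - j1.259 VA.
Step 7 — Real power: P = Re(S) = 0.03056 W.
Step 8 — Reactive power: Q = Im(S) = -1.259 VAR.
Step 9 — Apparent power: |S| = 1.259 VA.
Step 10 — Power factor: PF = P/|S| = 0.02427 (leading).

(a) P = 0.03056 W  (b) Q = -1.259 VAR  (c) S = 1.259 VA  (d) PF = 0.02427 (leading)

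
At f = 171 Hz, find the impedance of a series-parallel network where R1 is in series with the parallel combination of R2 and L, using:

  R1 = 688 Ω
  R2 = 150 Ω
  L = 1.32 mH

Step 1 — Angular frequency: ω = 2π·f = 2π·171 = 1074 rad/s.
Step 2 — Component impedances:
  R1: Z = R = 688 Ω
  R2: Z = R = 150 Ω
  L: Z = jωL = j·1074·0.00132 = 0 + j1.418 Ω
Step 3 — Parallel branch: R2 || L = 1/(1/R2 + 1/L) = 0.01341 + j1.418 Ω.
Step 4 — Series with R1: Z_total = R1 + (R2 || L) = 688 + j1.418 Ω = 688∠0.1° Ω.

Z = 688 + j1.418 Ω = 688∠0.1° Ω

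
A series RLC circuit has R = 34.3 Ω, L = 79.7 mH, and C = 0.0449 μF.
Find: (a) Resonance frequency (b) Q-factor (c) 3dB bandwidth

Step 1 — Resonance: ω₀ = 1/√(LC) = 1/√(0.0797·4.49e-08) = 1.672e+04 rad/s.
Step 2 — f₀ = ω₀/(2π) = 2661 Hz.
Step 3 — Series Q: Q = ω₀L/R = 1.672e+04·0.0797/34.3 = 38.84.
Step 4 — Bandwidth: Δω = ω₀/Q = 430.4 rad/s; BW = Δω/(2π) = 68.49 Hz.

(a) f₀ = 2661 Hz  (b) Q = 38.84  (c) BW = 68.49 Hz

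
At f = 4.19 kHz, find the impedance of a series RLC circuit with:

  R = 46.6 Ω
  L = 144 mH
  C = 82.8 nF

Step 1 — Angular frequency: ω = 2π·f = 2π·4190 = 2.633e+04 rad/s.
Step 2 — Component impedances:
  R: Z = R = 46.6 Ω
  L: Z = jωL = j·2.633e+04·0.144 = 0 + j3791 Ω
  C: Z = 1/(jωC) = -j/(ω·C) = 0 - j458.7 Ω
Step 3 — Series combination: Z_total = R + L + C = 46.6 + j3332 Ω = 3333∠89.2° Ω.

Z = 46.6 + j3332 Ω = 3333∠89.2° Ω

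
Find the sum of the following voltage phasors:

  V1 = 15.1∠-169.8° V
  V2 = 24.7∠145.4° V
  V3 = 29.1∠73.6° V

Step 1 — Convert each phasor to rectangular form:
  V1 = 15.1·(cos(-169.8°) + j·sin(-169.8°)) = -14.86 - j2.674 V
  V2 = 24.7·(cos(145.4°) + j·sin(145.4°)) = -20.33 + j14.03 V
  V3 = 29.1·(cos(73.6°) + j·sin(73.6°)) = 8.216 + j27.92 V
Step 2 — Sum components: V_total = -26.98 + j39.27 V.
Step 3 — Convert to polar: |V_total| = 47.64 V, ∠V_total = 124.5°.

V_total = 47.64∠124.5° V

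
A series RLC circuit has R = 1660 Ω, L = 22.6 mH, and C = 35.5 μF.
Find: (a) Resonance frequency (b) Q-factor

Step 1 — Resonance condition Im(Z)=0 gives ω₀ = 1/√(LC).
Step 2 — ω₀ = 1/√(0.0226·3.55e-05) = 1116 rad/s.
Step 3 — f₀ = ω₀/(2π) = 177.7 Hz.
Step 4 — Series Q: Q = ω₀L/R = 1116·0.0226/1660 = 0.0152.

(a) f₀ = 177.7 Hz  (b) Q = 0.0152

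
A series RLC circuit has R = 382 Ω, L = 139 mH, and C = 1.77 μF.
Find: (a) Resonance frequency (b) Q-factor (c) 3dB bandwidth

Step 1 — Resonance condition Im(Z)=0 gives ω₀ = 1/√(LC).
Step 2 — ω₀ = 1/√(0.139·1.77e-06) = 2016 rad/s.
Step 3 — f₀ = ω₀/(2π) = 320.9 Hz.
Step 4 — Series Q: Q = ω₀L/R = 2016·0.139/382 = 0.7336.
Step 5 — 3dB bandwidth: Δω = ω₀/Q = 2748 rad/s; BW = Δω/(2π) = 437.4 Hz.

(a) f₀ = 320.9 Hz  (b) Q = 0.7336  (c) BW = 437.4 Hz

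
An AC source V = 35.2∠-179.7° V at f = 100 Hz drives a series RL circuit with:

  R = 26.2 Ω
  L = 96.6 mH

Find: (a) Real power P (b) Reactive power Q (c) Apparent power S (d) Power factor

Step 1 — Angular frequency: ω = 2π·f = 2π·100 = 628.3 rad/s.
Step 2 — Component impedances:
  R: Z = R = 26.2 Ω
  L: Z = jωL = j·628.3·0.0966 = 0 + j60.7 Ω
Step 3 — Series combination: Z_total = R + L = 26.2 + j60.7 Ω = 66.11∠66.7° Ω.
Step 4 — Source phasor: V = 35.2∠-179.7° V = -35.2 - j0.1843 V.
Step 5 — Current: I = V / Z = -0.2136 + j0.4877 A = 0.5325∠113.6° A.
Step 6 — Complex power: S = V·I* = 7.428 + j17.21 VA.
Step 7 — Real power: P = Re(S) = 7.428 W.
Step 8 — Reactive power: Q = Im(S) = 17.21 VAR.
Step 9 — Apparent power: |S| = 18.74 VA.
Step 10 — Power factor: PF = P/|S| = 0.3963 (lagging).

(a) P = 7.428 W  (b) Q = 17.21 VAR  (c) S = 18.74 VA  (d) PF = 0.3963 (lagging)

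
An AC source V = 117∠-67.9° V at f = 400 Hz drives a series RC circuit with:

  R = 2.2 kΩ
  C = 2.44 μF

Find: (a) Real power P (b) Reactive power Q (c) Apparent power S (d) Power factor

Step 1 — Angular frequency: ω = 2π·f = 2π·400 = 2513 rad/s.
Step 2 — Component impedances:
  R: Z = R = 2200 Ω
  C: Z = 1/(jωC) = -j/(ω·C) = 0 - j163.1 Ω
Step 3 — Series combination: Z_total = R + C = 2200 - j163.1 Ω = 2206∠-4.2° Ω.
Step 4 — Source phasor: V = 117∠-67.9° V = 44.02 - j108.4 V.
Step 5 — Current: I = V / Z = 0.02353 - j0.04753 A = 0.05304∠-63.7° A.
Step 6 — Complex power: S = V·I* = 6.188 - j0.4587 VA.
Step 7 — Real power: P = Re(S) = 6.188 W.
Step 8 — Reactive power: Q = Im(S) = -0.4587 VAR.
Step 9 — Apparent power: |S| = 6.205 VA.
Step 10 — Power factor: PF = P/|S| = 0.9973 (leading).

(a) P = 6.188 W  (b) Q = -0.4587 VAR  (c) S = 6.205 VA  (d) PF = 0.9973 (leading)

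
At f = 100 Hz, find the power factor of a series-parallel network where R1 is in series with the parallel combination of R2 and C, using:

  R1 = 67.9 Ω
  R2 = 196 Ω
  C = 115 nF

Step 1 — Angular frequency: ω = 2π·f = 2π·100 = 628.3 rad/s.
Step 2 — Component impedances:
  R1: Z = R = 67.9 Ω
  R2: Z = R = 196 Ω
  C: Z = 1/(jωC) = -j/(ω·C) = 0 - j1.384e+04 Ω
Step 3 — Parallel branch: R2 || C = 1/(1/R2 + 1/C) = 196 - j2.775 Ω.
Step 4 — Series with R1: Z_total = R1 + (R2 || C) = 263.9 - j2.775 Ω = 263.9∠-0.6° Ω.
Step 5 — Power factor: PF = cos(φ) = Re(Z)/|Z| = 263.86/263.88 = 0.9999.
Step 6 — Type: Im(Z) = -2.775 ⇒ leading (phase φ = -0.6°).

PF = 0.9999 (leading, φ = -0.6°)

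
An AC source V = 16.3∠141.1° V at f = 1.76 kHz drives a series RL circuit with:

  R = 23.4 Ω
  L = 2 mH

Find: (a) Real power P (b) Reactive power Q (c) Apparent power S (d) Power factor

Step 1 — Angular frequency: ω = 2π·f = 2π·1760 = 1.106e+04 rad/s.
Step 2 — Component impedances:
  R: Z = R = 23.4 Ω
  L: Z = jωL = j·1.106e+04·0.002 = 0 + j22.12 Ω
Step 3 — Series combination: Z_total = R + L = 23.4 + j22.12 Ω = 32.2∠43.4° Ω.
Step 4 — Source phasor: V = 16.3∠141.1° V = -12.69 + j10.24 V.
Step 5 — Current: I = V / Z = -0.06796 + j0.5017 A = 0.5062∠97.7° A.
Step 6 — Complex power: S = V·I* = 5.997 + j5.668 VA.
Step 7 — Real power: P = Re(S) = 5.997 W.
Step 8 — Reactive power: Q = Im(S) = 5.668 VAR.
Step 9 — Apparent power: |S| = 8.252 VA.
Step 10 — Power factor: PF = P/|S| = 0.7268 (lagging).

(a) P = 5.997 W  (b) Q = 5.668 VAR  (c) S = 8.252 VA  (d) PF = 0.7268 (lagging)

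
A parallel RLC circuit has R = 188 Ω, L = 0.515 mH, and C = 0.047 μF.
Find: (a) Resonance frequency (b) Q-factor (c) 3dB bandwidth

Step 1 — Resonance: ω₀ = 1/√(LC) = 1/√(0.000515·4.7e-08) = 2.033e+05 rad/s.
Step 2 — f₀ = ω₀/(2π) = 3.235e+04 Hz.
Step 3 — Parallel Q: Q = R/(ω₀L) = 188/(2.033e+05·0.000515) = 1.796.
Step 4 — Bandwidth: Δω = ω₀/Q = 1.132e+05 rad/s; BW = Δω/(2π) = 1.801e+04 Hz.

(a) f₀ = 3.235e+04 Hz  (b) Q = 1.796  (c) BW = 1.801e+04 Hz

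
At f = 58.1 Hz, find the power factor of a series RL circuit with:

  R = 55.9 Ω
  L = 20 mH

Step 1 — Angular frequency: ω = 2π·f = 2π·58.1 = 365.1 rad/s.
Step 2 — Component impedances:
  R: Z = R = 55.9 Ω
  L: Z = jωL = j·365.1·0.02 = 0 + j7.301 Ω
Step 3 — Series combination: Z_total = R + L = 55.9 + j7.301 Ω = 56.37∠7.4° Ω.
Step 4 — Power factor: PF = cos(φ) = Re(Z)/|Z| = 55.9/56.375 = 0.9916.
Step 5 — Type: Im(Z) = 7.301 ⇒ lagging (phase φ = 7.4°).

PF = 0.9916 (lagging, φ = 7.4°)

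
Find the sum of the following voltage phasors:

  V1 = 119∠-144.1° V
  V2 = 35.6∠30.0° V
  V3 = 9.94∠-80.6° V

Step 1 — Convert each phasor to rectangular form:
  V1 = 119·(cos(-144.1°) + j·sin(-144.1°)) = -96.39 - j69.78 V
  V2 = 35.6·(cos(30.0°) + j·sin(30.0°)) = 30.83 + j17.8 V
  V3 = 9.94·(cos(-80.6°) + j·sin(-80.6°)) = 1.623 - j9.807 V
Step 2 — Sum components: V_total = -63.94 - j61.78 V.
Step 3 — Convert to polar: |V_total| = 88.91 V, ∠V_total = -136.0°.

V_total = 88.91∠-136.0° V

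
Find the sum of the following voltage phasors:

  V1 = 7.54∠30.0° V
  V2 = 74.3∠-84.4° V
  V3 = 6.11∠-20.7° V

Step 1 — Convert each phasor to rectangular form:
  V1 = 7.54·(cos(30.0°) + j·sin(30.0°)) = 6.53 + j3.77 V
  V2 = 74.3·(cos(-84.4°) + j·sin(-84.4°)) = 7.25 - j73.95 V
  V3 = 6.11·(cos(-20.7°) + j·sin(-20.7°)) = 5.716 - j2.16 V
Step 2 — Sum components: V_total = 19.5 - j72.34 V.
Step 3 — Convert to polar: |V_total| = 74.92 V, ∠V_total = -74.9°.

V_total = 74.92∠-74.9° V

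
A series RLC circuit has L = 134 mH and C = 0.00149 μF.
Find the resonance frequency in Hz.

Step 1 — Resonance condition Im(Z)=0 gives ω₀ = 1/√(LC).
Step 2 — ω₀ = 1/√(0.134·1.49e-09) = 7.077e+04 rad/s.
Step 3 — f₀ = ω₀/(2π) = 1.126e+04 Hz.

f₀ = 1.126e+04 Hz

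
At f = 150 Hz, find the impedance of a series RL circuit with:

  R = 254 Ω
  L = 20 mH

Step 1 — Angular frequency: ω = 2π·f = 2π·150 = 942.5 rad/s.
Step 2 — Component impedances:
  R: Z = R = 254 Ω
  L: Z = jωL = j·942.5·0.02 = 0 + j18.85 Ω
Step 3 — Series combination: Z_total = R + L = 254 + j18.85 Ω = 254.7∠4.2° Ω.

Z = 254 + j18.85 Ω = 254.7∠4.2° Ω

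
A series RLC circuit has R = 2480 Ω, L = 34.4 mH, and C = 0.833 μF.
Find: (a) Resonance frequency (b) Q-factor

Step 1 — Resonance condition Im(Z)=0 gives ω₀ = 1/√(LC).
Step 2 — ω₀ = 1/√(0.0344·8.33e-07) = 5907 rad/s.
Step 3 — f₀ = ω₀/(2π) = 940.2 Hz.
Step 4 — Series Q: Q = ω₀L/R = 5907·0.0344/2480 = 0.08194.

(a) f₀ = 940.2 Hz  (b) Q = 0.08194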